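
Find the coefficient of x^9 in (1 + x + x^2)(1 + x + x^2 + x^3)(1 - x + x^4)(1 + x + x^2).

(1 + x + x^2) has coefficients 1,1,1 for degrees 0…2.
(1 + x + x^2 + x^3) has coefficients 1,1,1,1,0,0,0,0,0,0 for degrees 0…9.
Multiplying by (1 - x + x^4) gives running coefficients 1,0,0,0,0,1,1,1,0,0 for degrees 0…9.
Finally multiplying by (1 + x + x^2), the product of all factors after the first has coefficients 1,1,1,0,0,1,2,3,2,1 for degrees 0…9.
[x^9] = 1·1 + 1·2 + 1·3 = 6.

6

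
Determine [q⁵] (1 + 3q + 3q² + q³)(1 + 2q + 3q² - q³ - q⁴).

(1 + 3q + 3q² + q³) has coefficients 1,3,3,1 for degrees 0…3.
(1 + 2q + 3q² - q³ - q⁴) has coefficients 1,2,3,-1,-1,0 for degrees 0…5.
[q⁵] = 1·0 + 3·(-1) + 3·(-1) + 1·3 = -3.

-3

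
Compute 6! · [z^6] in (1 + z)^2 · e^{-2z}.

160

The EGF product rule gives c_6 = Σ_{k_1+k_2=6} C(6; k_1,k_2) · ∏ g_i(k_i), where (1+z)^2 gives the falling factorial (2)_k; e^{-2z} gives (-2)^k.
g_1(k) for k = 0…6: 1, 2, 2, 0, 0, 0, 0.
g_2(k) for k = 0…6: 1, -2, 4, -8, 16, -32, 64.
c_6 = Σ_k C(6,k)·g_1(k)·g_2(6−k) = 1·1·64 + 6·2·(-32) + 15·2·16 = 64 − 384 + 480 = 160.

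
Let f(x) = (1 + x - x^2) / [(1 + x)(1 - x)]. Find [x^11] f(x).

1

The denominator gives the recurrence a_n = a_(n−2) for n ≥ 3; the numerator fixes a_0 = 1, a_1 = 1, a_2 = 0.
Iterating: 1, 1, 0, 1, 0, 1, 0, 1, 0, 1, 0, 1, so a_11 = 1.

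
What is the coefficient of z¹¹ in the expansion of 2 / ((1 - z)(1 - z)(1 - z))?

156

The denominator gives the recurrence a_n = 3a_(n−1) − 3a_(n−2) + a_(n−3) for n ≥ 3; the numerator fixes a_0 = 2, a_1 = 6, a_2 = 12.
Iterating: 2, 6, 12, 20, 30, 42, 56, 72, 90, 110, 132, 156, so a_11 = 156.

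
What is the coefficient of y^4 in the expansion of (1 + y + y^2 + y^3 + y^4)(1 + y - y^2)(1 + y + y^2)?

(1 + y + y^2 + y^3 + y^4) has coefficients 1,1,1,1,1 for degrees 0…4.
(1 + y - y^2) has coefficients 1,1,-1,0,0 for degrees 0…4.
Finally multiplying by (1 + y + y^2), the product of all factors after the first has coefficients 1,2,1,0,-1 for degrees 0…4.
[y^4] = 1·(-1) + 1·0 + 1·1 + 1·2 + 1·1 = 3.

3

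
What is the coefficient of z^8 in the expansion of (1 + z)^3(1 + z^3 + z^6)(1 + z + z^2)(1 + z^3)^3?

(1 + z)^3 has coefficients 1,3,3,1 for degrees 0…3.
(1 + z^3 + z^6) has coefficients 1,0,0,1,0,0,1,0,0 for degrees 0…8.
Multiplying by (1 + z + z^2) gives running coefficients 1,1,1,1,1,1,1,1,1 for degrees 0…8.
Finally multiplying by (1 + z^3)^3, the product of all factors after the first has coefficients 1,1,1,4,4,4,7,7,7 for degrees 0…8.
[z^8] = 1·7 + 3·7 + 3·7 + 1·4 = 53.

53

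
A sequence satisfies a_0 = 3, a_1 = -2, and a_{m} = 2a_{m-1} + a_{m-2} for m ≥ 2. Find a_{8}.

The ordinary generating function has denominator 1 - 2x - x^2.
Iterating the recurrence: a_0,…,a_{8} = 3, -2, -1, -4, -9, -22, -53, -128, -309.

-309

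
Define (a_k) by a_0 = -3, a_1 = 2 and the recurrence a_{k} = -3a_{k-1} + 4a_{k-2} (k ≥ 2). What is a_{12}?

The ordinary generating function has denominator 1 + 3t - 4t^2.
Iterating the recurrence: a_0,…,a_{12} = -3, 2, -18, 62, -258, 1022, -4098, 16382, -65538, 262142, -1048578, 4194302, -16777218.

-16777218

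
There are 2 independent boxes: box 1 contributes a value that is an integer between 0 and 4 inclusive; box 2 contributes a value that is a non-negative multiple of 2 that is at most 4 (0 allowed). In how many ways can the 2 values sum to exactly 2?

The generating function for the choices is (1 + x + x² + x³ + x⁴)·(1 + x² + x⁴); the count is [x²].
(1 + x + x² + x³ + x⁴) has coefficients 1,1,1 for degrees 0…2.
(1 + x² + x⁴) has coefficients 1,0,1 for degrees 0…2.
[x²] = 1·1 + 1·0 + 1·1 = 2.

2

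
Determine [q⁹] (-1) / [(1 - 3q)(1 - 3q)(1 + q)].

The denominator gives the recurrence a_n = 5a_(n−1) − 3a_(n−2) − 9a_(n−3) for n ≥ 3; the numerator fixes a_0 = -1, a_1 = -5, a_2 = -22.
Iterating: -1, -5, -22, -86, -319, -1139, -3964, -13532, -45517, -151313, so a_9 = -151313.

-151313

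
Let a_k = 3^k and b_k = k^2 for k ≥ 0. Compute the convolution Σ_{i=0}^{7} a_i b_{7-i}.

3244

The convolution is the x^7 coefficient of A(x)B(x).
Σ = 1·49 + 3·36 + 9·25 + 27·16 + 81·9 + 243·4 + 729·1 + 2187·0 = 3244.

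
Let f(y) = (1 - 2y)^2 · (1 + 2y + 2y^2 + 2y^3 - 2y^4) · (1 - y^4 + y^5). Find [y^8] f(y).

4

(1 - 2y)^2 has coefficients 1,-4,4 for degrees 0…2.
(1 + 2y + 2y^2 + 2y^3 - 2y^4) has coefficients 1,2,2,2,-2,0,0,0,0 for degrees 0…8.
Finally multiplying by (1 - y^4 + y^5), the product of all factors after the first has coefficients 1,2,2,2,-3,-1,0,0,4 for degrees 0…8.
[y^8] = 1·4 − 4·0 + 4·0 = 4.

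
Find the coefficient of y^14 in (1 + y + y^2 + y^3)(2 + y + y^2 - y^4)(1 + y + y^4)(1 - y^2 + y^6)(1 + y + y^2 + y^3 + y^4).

(1 + y + y^2 + y^3) has coefficients 1,1,1,1 for degrees 0…3.
(2 + y + y^2 - y^4) has coefficients 2,1,1,0,-1,0,0,0,0,0,0,0,0,0,0 for degrees 0…14.
Multiplying by (1 + y + y^4) gives running coefficients 2,3,2,1,1,0,1,0,-1,0,0,0,0,0,0 for degrees 0…14.
Multiplying by (1 - y^2 + y^6) gives running coefficients 2,3,0,-2,-1,-1,2,3,0,1,2,0,1,0,-1 for degrees 0…14.
Finally multiplying by (1 + y + y^2 + y^3 + y^4), the product of all factors after the first has coefficients 2,5,5,3,2,-1,-2,1,3,5,8,6,4,4,2 for degrees 0…14.
[y^14] = 1·2 + 1·4 + 1·4 + 1·6 = 16.

16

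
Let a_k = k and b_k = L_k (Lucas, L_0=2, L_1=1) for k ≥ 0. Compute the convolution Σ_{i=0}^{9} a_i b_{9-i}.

Write out a_i and b_{9-i} for i = 0,…,9 and sum the products.
Σ = 0·76 + 1·47 + 2·29 + 3·18 + 4·11 + 5·7 + 6·4 + 7·3 + 8·1 + 9·2 = 309.

309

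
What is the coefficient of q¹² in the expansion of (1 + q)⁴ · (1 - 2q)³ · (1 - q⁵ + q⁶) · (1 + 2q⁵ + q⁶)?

-37

(1 + q)⁴ has coefficients 1,4,6,4,1 for degrees 0…4.
(1 - 2q)³ has coefficients 1,-6,12,-8,0,0,0,0,0,0,0,0,0 for degrees 0…12.
Multiplying by (1 - q⁵ + q⁶) gives running coefficients 1,-6,12,-8,0,-1,7,-18,20,-8,0,0,0 for degrees 0…12.
Finally multiplying by (1 + 2q⁵ + q⁶), the product of all factors after the first has coefficients 1,-6,12,-8,0,1,-4,0,16,-16,-2,13,-29 for degrees 0…12.
[q¹²] = 1·(-29) + 4·13 + 6·(-2) + 4·(-16) + 1·16 = -37.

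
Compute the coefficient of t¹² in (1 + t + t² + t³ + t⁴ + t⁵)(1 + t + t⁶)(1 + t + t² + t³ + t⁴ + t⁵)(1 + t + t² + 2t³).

(1 + t + t² + t³ + t⁴ + t⁵) has coefficients 1,1,1,1,1,1 for degrees 0…5.
(1 + t + t⁶) has coefficients 1,1,0,0,0,0,1,0,0,0,0,0,0 for degrees 0…12.
Multiplying by (1 + t + t² + t³ + t⁴ + t⁵) gives running coefficients 1,2,2,2,2,2,2,1,1,1,1,1,0 for degrees 0…12.
Finally multiplying by (1 + t + t² + 2t³), the product of all factors after the first has coefficients 1,3,5,8,10,10,10,9,8,7,5,5,4 for degrees 0…12.
[t¹²] = 1·4 + 1·5 + 1·5 + 1·7 + 1·8 + 1·9 = 38.

38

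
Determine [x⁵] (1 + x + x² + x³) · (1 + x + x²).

1

(1 + x + x² + x³) has coefficients 1,1,1,1 for degrees 0…3.
(1 + x + x²) has coefficients 1,1,1,0,0,0 for degrees 0…5.
[x⁵] = 1·0 + 1·0 + 1·0 + 1·1 = 1.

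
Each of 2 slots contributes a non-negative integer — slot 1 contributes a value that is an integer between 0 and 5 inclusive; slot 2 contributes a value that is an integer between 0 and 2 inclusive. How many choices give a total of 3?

3

The generating function for the choices is (1 + q + q^2 + q^3 + q^4 + q^5)·(1 + q + q^2); the count is [q^3].
(1 + q + q^2 + q^3 + q^4 + q^5) has coefficients 1,1,1,1 for degrees 0…3.
(1 + q + q^2) has coefficients 1,1,1,0 for degrees 0…3.
[q^3] = 1·0 + 1·1 + 1·1 + 1·1 = 3.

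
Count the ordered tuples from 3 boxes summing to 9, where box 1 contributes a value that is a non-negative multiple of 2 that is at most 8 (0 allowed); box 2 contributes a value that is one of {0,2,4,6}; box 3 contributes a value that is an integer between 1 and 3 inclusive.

8

The generating function for the choices is (1 + x² + x⁴ + x⁶ + x⁸)·(1 + x² + x⁴ + x⁶)·(x + x² + x³); the count is [x⁹].
(1 + x² + x⁴ + x⁶ + x⁸) has coefficients 1,0,1,0,1,0,1,0,1 for degrees 0…8.
(1 + x² + x⁴ + x⁶) has coefficients 1,0,1,0,1,0,1,0,0,0 for degrees 0…9.
Finally multiplying by (x + x² + x³), the product of all factors after the first has coefficients 0,1,1,2,1,2,1,2,1,1 for degrees 0…9.
[x⁹] = 1·1 + 1·2 + 1·2 + 1·2 + 1·1 = 8.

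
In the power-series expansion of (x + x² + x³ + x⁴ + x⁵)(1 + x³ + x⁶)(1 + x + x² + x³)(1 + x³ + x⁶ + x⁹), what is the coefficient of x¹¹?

(x + x² + x³ + x⁴ + x⁵) has coefficients 0,1,1,1,1,1 for degrees 0…5.
(1 + x³ + x⁶) has coefficients 1,0,0,1,0,0,1,0,0,0,0,0 for degrees 0…11.
Multiplying by (1 + x + x² + x³) gives running coefficients 1,1,1,2,1,1,2,1,1,1,0,0 for degrees 0…11.
Finally multiplying by (1 + x³ + x⁶ + x⁹), the product of all factors after the first has coefficients 1,1,1,3,2,2,5,3,3,6,3,3 for degrees 0…11.
[x¹¹] = 1·3 + 1·6 + 1·3 + 1·3 + 1·5 = 20.

20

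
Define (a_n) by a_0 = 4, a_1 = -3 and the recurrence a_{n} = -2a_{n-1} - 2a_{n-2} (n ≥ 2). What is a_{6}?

The ordinary generating function has denominator 1 + 2x + 2x^2.
Iterating the recurrence: a_0,…,a_{6} = 4, -3, -2, 10, -16, 12, 8.

8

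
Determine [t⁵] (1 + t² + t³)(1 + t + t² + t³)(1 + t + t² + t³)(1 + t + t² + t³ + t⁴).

30

(1 + t² + t³) has coefficients 1,0,1,1 for degrees 0…3.
(1 + t + t² + t³) has coefficients 1,1,1,1,0,0 for degrees 0…5.
Multiplying by (1 + t + t² + t³) gives running coefficients 1,2,3,4,3,2 for degrees 0…5.
Finally multiplying by (1 + t + t² + t³ + t⁴), the product of all factors after the first has coefficients 1,3,6,10,13,14 for degrees 0…5.
[t⁵] = 1·14 + 1·10 + 1·6 = 30.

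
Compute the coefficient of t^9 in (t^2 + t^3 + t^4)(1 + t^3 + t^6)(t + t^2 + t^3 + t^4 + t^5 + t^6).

6

(t^2 + t^3 + t^4) has coefficients 0,0,1,1,1 for degrees 0…4.
(1 + t^3 + t^6) has coefficients 1,0,0,1,0,0,1,0,0,0 for degrees 0…9.
Finally multiplying by (t + t^2 + t^3 + t^4 + t^5 + t^6), the product of all factors after the first has coefficients 0,1,1,1,2,2,2,2,2,2 for degrees 0…9.
[t^9] = 1·2 + 1·2 + 1·2 = 6.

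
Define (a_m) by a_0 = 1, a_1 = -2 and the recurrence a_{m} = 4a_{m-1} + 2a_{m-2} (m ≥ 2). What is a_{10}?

The ordinary generating function has denominator 1 - 4y - 2y^2.
Iterating the recurrence: a_0,…,a_{10} = 1, -2, -6, -28, -124, -552, -2456, -10928, -48624, -216352, -962656.

-962656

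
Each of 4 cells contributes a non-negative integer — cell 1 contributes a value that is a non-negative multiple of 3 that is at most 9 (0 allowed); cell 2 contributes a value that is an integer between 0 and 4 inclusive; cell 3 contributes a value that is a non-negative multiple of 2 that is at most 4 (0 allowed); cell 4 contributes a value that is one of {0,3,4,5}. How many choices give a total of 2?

2

The generating function for the choices is (1 + q³ + q⁶ + q⁹)·(1 + q + q² + q³ + q⁴)·(1 + q² + q⁴)·(1 + q³ + q⁴ + q⁵); the count is [q²].
(1 + q³ + q⁶ + q⁹) has coefficients 1,0,0 for degrees 0…2.
(1 + q + q² + q³ + q⁴) has coefficients 1,1,1 for degrees 0…2.
Multiplying by (1 + q² + q⁴) gives running coefficients 1,1,2 for degrees 0…2.
Finally multiplying by (1 + q³ + q⁴ + q⁵), the product of all factors after the first has coefficients 1,1,2 for degrees 0…2.
[q²] = 1·2 = 2.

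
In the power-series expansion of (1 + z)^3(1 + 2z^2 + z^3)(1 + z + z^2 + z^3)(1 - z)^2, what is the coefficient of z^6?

-6

(1 + z)^3 has coefficients 1,3,3,1 for degrees 0…3.
(1 + 2z^2 + z^3) has coefficients 1,0,2,1,0,0,0 for degrees 0…6.
Multiplying by (1 + z + z^2 + z^3) gives running coefficients 1,1,3,4,3,3,1 for degrees 0…6.
Finally multiplying by (1 - z)^2, the product of all factors after the first has coefficients 1,-1,2,-1,-2,1,-2 for degrees 0…6.
[z^6] = 1·(-2) + 3·1 + 3·(-2) + 1·(-1) = -6.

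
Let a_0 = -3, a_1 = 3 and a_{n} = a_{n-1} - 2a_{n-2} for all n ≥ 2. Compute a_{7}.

51

The ordinary generating function has denominator 1 - y + 2y^2.
Iterating the recurrence: a_0,…,a_{7} = -3, 3, 9, 3, -15, -21, 9, 51.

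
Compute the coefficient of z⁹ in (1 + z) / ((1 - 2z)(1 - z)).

The denominator gives the recurrence a_n = 3a_(n−1) − 2a_(n−2) for n ≥ 3; the numerator fixes a_0 = 1, a_1 = 4, a_2 = 10.
Iterating: 1, 4, 10, 22, 46, 94, 190, 382, 766, 1534, so a_9 = 1534.

1534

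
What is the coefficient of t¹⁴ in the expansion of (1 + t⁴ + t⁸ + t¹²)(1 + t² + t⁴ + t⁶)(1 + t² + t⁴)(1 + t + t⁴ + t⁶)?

18

(1 + t⁴ + t⁸ + t¹²) has coefficients 1,0,0,0,1,0,0,0,1,0,0,0,1 for degrees 0…12.
(1 + t² + t⁴ + t⁶) has coefficients 1,0,1,0,1,0,1,0,0,0,0,0,0,0,0 for degrees 0…14.
Multiplying by (1 + t² + t⁴) gives running coefficients 1,0,2,0,3,0,3,0,2,0,1,0,0,0,0 for degrees 0…14.
Finally multiplying by (1 + t + t⁴ + t⁶), the product of all factors after the first has coefficients 1,1,2,2,4,3,6,3,7,2,7,1,5,0,3 for degrees 0…14.
[t¹⁴] = 1·3 + 1·7 + 1·6 + 1·2 = 18.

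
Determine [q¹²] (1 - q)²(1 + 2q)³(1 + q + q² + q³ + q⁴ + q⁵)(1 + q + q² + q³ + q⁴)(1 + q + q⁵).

(1 - q)² has coefficients 1,-2,1 for degrees 0…2.
(1 + 2q)³ has coefficients 1,6,12,8,0,0,0,0,0,0,0,0,0 for degrees 0…12.
Multiplying by (1 + q + q² + q³ + q⁴ + q⁵) gives running coefficients 1,7,19,27,27,27,26,20,8,0,0,0,0 for degrees 0…12.
Multiplying by (1 + q + q² + q³ + q⁴) gives running coefficients 1,8,27,54,81,107,126,127,108,81,54,28,8 for degrees 0…12.
Finally multiplying by (1 + q + q⁵), the product of all factors after the first has coefficients 1,9,35,81,135,189,241,280,289,270,242,208,163 for degrees 0…12.
[q¹²] = 1·163 − 2·208 + 1·242 = -11.

-11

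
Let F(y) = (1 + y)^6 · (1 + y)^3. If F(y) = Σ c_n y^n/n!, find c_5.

15120

The EGF product rule gives c_5 = Σ_{k_1+k_2=5} C(5; k_1,k_2) · ∏ g_i(k_i), where (1+y)^6 gives the falling factorial (6)_k; (1+y)^3 gives the falling factorial (3)_k.
g_1(k) for k = 0…5: 1, 6, 30, 120, 360, 720.
g_2(k) for k = 0…5: 1, 3, 6, 6, 0, 0.
c_5 = Σ_k C(5,k)·g_1(k)·g_2(5−k) = 10·30·6 + 10·120·6 + 5·360·3 + 1·720·1 = 1800 + 7200 + 5400 + 720 = 15120.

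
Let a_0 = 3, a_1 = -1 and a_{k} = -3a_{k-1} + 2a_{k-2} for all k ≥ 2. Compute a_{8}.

16857

The ordinary generating function has denominator 1 + 3x - 2x^2.
Iterating the recurrence: a_0,…,a_{8} = 3, -1, 9, -29, 105, -373, 1329, -4733, 16857.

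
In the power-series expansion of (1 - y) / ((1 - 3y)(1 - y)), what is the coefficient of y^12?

Partial fractions give a closed form: a_n = (1)·3^n.
At n = 12: a_12 = 531441.

531441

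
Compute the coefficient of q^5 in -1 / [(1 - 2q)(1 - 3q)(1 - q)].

-966

Partial fractions give a closed form: a_n = (4)·2^n + (-9/2)·3^n + (-1/2)·1^n.
At n = 5: a_5 = -966.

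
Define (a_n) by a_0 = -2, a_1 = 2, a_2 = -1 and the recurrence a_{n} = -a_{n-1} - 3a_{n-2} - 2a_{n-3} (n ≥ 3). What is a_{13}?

172

The ordinary generating function has denominator 1 + x + 3x^2 + 2x^3.
Iterating the recurrence: a_0,…,a_{13} = -2, 2, -1, -1, 0, 5, -3, -12, 11, 31, -40, -75, 133, 172.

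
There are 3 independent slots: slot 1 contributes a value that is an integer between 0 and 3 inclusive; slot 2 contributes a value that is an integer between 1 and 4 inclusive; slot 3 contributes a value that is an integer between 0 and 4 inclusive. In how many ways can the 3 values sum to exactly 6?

The generating function for the choices is (1 + y + y^2 + y^3)·(y + y^2 + y^3 + y^4)·(1 + y + y^2 + y^3 + y^4); the count is [y^6].
(1 + y + y^2 + y^3) has coefficients 1,1,1,1 for degrees 0…3.
(y + y^2 + y^3 + y^4) has coefficients 0,1,1,1,1,0,0 for degrees 0…6.
Finally multiplying by (1 + y + y^2 + y^3 + y^4), the product of all factors after the first has coefficients 0,1,2,3,4,4,3 for degrees 0…6.
[y^6] = 1·3 + 1·4 + 1·4 + 1·3 = 14.

14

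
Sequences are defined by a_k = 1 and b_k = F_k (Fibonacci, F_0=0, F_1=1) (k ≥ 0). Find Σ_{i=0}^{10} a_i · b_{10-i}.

143

The convolution is the t^10 coefficient of A(t)B(t).
Σ = 1·55 + 1·34 + 1·21 + 1·13 + 1·8 + 1·5 + 1·3 + 1·2 + 1·1 + 1·1 + 1·0 = 143.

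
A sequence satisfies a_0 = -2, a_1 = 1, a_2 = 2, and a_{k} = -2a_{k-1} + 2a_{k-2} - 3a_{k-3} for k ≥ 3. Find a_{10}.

The ordinary generating function has denominator 1 + 2y - 2y^2 + 3y^3.
Iterating the recurrence: a_0,…,a_{10} = -2, 1, 2, 4, -7, 16, -58, 169, -502, 1516, -4543.

-4543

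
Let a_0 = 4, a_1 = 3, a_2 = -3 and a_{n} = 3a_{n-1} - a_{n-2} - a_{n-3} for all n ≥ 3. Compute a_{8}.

The ordinary generating function has denominator 1 - 3z + z^2 + z^3.
Iterating the recurrence: a_0,…,a_{8} = 4, 3, -3, -16, -48, -125, -311, -760, -1844.

-1844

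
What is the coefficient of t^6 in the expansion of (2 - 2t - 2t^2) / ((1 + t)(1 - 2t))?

The denominator gives the recurrence a_n = a_(n−1) + 2a_(n−2) for n ≥ 3; the numerator fixes a_0 = 2, a_1 = 0, a_2 = 2.
Iterating: 2, 0, 2, 2, 6, 10, 22, so a_6 = 22.

22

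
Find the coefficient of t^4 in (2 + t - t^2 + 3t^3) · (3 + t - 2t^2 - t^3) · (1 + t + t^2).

(2 + t - t^2 + 3t^3) has coefficients 2,1,-1,3 for degrees 0…3.
(3 + t - 2t^2 - t^3) has coefficients 3,1,-2,-1,0 for degrees 0…4.
Finally multiplying by (1 + t + t^2), the product of all factors after the first has coefficients 3,4,2,-2,-3 for degrees 0…4.
[t^4] = 2·(-3) + 1·(-2) − 1·2 + 3·4 = 2.

2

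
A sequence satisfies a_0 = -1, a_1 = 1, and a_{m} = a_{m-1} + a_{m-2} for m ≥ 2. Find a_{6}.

3

The ordinary generating function has denominator 1 - q - q^2.
Iterating the recurrence: a_0,…,a_{6} = -1, 1, 0, 1, 1, 2, 3.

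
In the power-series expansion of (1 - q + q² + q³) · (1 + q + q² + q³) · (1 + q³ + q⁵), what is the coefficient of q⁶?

3

(1 - q + q² + q³) has coefficients 1,-1,1,1 for degrees 0…3.
(1 + q + q² + q³) has coefficients 1,1,1,1,0,0,0 for degrees 0…6.
Finally multiplying by (1 + q³ + q⁵), the product of all factors after the first has coefficients 1,1,1,2,1,2,2 for degrees 0…6.
[q⁶] = 1·2 − 1·2 + 1·1 + 1·2 = 3.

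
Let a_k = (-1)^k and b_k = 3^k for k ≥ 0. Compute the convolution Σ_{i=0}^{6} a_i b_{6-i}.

This is [x^6] in the product of the two ordinary generating functions.
Σ = 1·729 − 1·243 + 1·81 − 1·27 + 1·9 − 1·3 + 1·1 = 547.

547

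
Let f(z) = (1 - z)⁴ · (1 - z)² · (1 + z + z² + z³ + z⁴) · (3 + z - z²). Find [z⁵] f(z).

9

(1 - z)⁴ has coefficients 1,-4,6,-4,1 for degrees 0…4.
(1 - z)² has coefficients 1,-2,1,0,0,0 for degrees 0…5.
Multiplying by (1 + z + z² + z³ + z⁴) gives running coefficients 1,-1,0,0,0,-1 for degrees 0…5.
Finally multiplying by (3 + z - z²), the product of all factors after the first has coefficients 3,-2,-2,1,0,-3 for degrees 0…5.
[z⁵] = 1·(-3) − 4·0 + 6·1 − 4·(-2) + 1·(-2) = 9.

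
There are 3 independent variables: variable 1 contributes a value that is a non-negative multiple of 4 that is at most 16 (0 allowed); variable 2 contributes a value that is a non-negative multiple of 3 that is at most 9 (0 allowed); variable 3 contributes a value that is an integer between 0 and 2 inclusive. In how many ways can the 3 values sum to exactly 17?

The generating function for the choices is (1 + z⁴ + z⁸ + z¹² + z¹⁶)·(1 + z³ + z⁶ + z⁹)·(1 + z + z²); the count is [z¹⁷].
(1 + z⁴ + z⁸ + z¹² + z¹⁶) has coefficients 1,0,0,0,1,0,0,0,1,0,0,0,1,0,0,0,1 for degrees 0…16.
(1 + z³ + z⁶ + z⁹) has coefficients 1,0,0,1,0,0,1,0,0,1,0,0,0,0,0,0,0,0 for degrees 0…17.
Finally multiplying by (1 + z + z²), the product of all factors after the first has coefficients 1,1,1,1,1,1,1,1,1,1,1,1,0,0,0,0,0,0 for degrees 0…17.
[z¹⁷] = 1·0 + 1·0 + 1·1 + 1·1 + 1·1 = 3.

3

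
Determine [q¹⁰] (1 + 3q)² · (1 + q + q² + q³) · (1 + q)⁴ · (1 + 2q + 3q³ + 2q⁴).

820

(1 + 3q)² has coefficients 1,6,9 for degrees 0…2.
(1 + q + q² + q³) has coefficients 1,1,1,1,0,0,0,0,0,0,0 for degrees 0…10.
Multiplying by (1 + q)⁴ gives running coefficients 1,5,11,15,15,11,5,1,0,0,0 for degrees 0…10.
Finally multiplying by (1 + 2q + 3q³ + 2q⁴), the product of all factors after the first has coefficients 1,7,21,40,62,84,94,86,65,37,13 for degrees 0…10.
[q¹⁰] = 1·13 + 6·37 + 9·65 = 820.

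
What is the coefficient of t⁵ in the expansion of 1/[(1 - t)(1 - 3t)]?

Partial fractions give a closed form: a_n = (-1/2)·1^n + (3/2)·3^n.
At n = 5: a_5 = 364.

364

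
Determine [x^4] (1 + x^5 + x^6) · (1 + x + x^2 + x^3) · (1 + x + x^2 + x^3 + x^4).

4

(1 + x^5 + x^6) has coefficients 1,0,0,0,0 for degrees 0…4.
(1 + x + x^2 + x^3) has coefficients 1,1,1,1,0 for degrees 0…4.
Finally multiplying by (1 + x + x^2 + x^3 + x^4), the product of all factors after the first has coefficients 1,2,3,4,4 for degrees 0…4.
[x^4] = 1·4 = 4.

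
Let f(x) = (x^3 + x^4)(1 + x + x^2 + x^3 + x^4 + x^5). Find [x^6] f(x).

2

(x^3 + x^4) has coefficients 0,0,0,1,1 for degrees 0…4.
(1 + x + x^2 + x^3 + x^4 + x^5) has coefficients 1,1,1,1,1,1,0 for degrees 0…6.
[x^6] = 1·1 + 1·1 = 2.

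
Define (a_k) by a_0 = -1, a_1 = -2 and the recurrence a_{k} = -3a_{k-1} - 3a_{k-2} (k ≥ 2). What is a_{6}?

The ordinary generating function has denominator 1 + 3y + 3y^2.
Iterating the recurrence: a_0,…,a_{6} = -1, -2, 9, -21, 36, -45, 27.

27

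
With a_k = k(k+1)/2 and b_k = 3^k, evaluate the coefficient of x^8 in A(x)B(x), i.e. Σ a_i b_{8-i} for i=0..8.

7356

This is [x^8] in the product of the two ordinary generating functions.
Σ = 0·6561 + 1·2187 + 3·729 + 6·243 + 10·81 + 15·27 + 21·9 + 28·3 + 36·1 = 7356.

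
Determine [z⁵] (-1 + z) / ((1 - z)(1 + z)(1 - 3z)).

Partial fractions give a closed form: a_n = (-1/4)·(-1)^n + (-3/4)·3^n.
At n = 5: a_5 = -182.

-182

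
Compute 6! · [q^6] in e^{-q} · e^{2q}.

1

The EGF product rule gives c_6 = Σ_{k_1+k_2=6} C(6; k_1,k_2) · ∏ g_i(k_i), where e^{-q} gives (-1)^k; e^{2q} gives (2)^k.
g_1(k) for k = 0…6: 1, -1, 1, -1, 1, -1, 1.
g_2(k) for k = 0…6: 1, 2, 4, 8, 16, 32, 64.
c_6 = Σ_k C(6,k)·g_1(k)·g_2(6−k) = 1·1·64 + 6·(-1)·32 + 15·1·16 + 20·(-1)·8 + 15·1·4 + 6·(-1)·2 + 1·1·1 = 64 − 192 + 240 − 160 + 60 − 12 + 1 = 1.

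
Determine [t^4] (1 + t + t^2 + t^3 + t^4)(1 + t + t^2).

3

(1 + t + t^2 + t^3 + t^4) has coefficients 1,1,1,1,1 for degrees 0…4.
(1 + t + t^2) has coefficients 1,1,1,0,0 for degrees 0…4.
[t^4] = 1·0 + 1·0 + 1·1 + 1·1 + 1·1 = 3.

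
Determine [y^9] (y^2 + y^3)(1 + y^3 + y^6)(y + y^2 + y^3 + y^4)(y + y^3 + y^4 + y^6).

(y^2 + y^3) has coefficients 0,0,1,1 for degrees 0…3.
(1 + y^3 + y^6) has coefficients 1,0,0,1,0,0,1,0,0,0 for degrees 0…9.
Multiplying by (y + y^2 + y^3 + y^4) gives running coefficients 0,1,1,1,2,1,1,2,1,1 for degrees 0…9.
Finally multiplying by (y + y^3 + y^4 + y^6), the product of all factors after the first has coefficients 0,0,1,1,2,4,3,5,6,4 for degrees 0…9.
[y^9] = 1·5 + 1·3 = 8.

8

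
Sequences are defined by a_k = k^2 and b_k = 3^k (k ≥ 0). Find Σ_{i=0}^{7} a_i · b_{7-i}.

3244

This is [x^7] in the product of the two ordinary generating functions.
Σ = 0·2187 + 1·729 + 4·243 + 9·81 + 16·27 + 25·9 + 36·3 + 49·1 = 3244.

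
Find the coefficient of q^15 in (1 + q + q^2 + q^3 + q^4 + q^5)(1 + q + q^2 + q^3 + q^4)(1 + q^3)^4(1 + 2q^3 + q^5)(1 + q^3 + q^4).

492

(1 + q + q^2 + q^3 + q^4 + q^5) has coefficients 1,1,1,1,1,1 for degrees 0…5.
(1 + q + q^2 + q^3 + q^4) has coefficients 1,1,1,1,1,0,0,0,0,0,0,0,0,0,0,0 for degrees 0…15.
Multiplying by (1 + q^3)^4 gives running coefficients 1,1,1,5,5,4,10,10,6,10,10,4,5,5,1,1 for degrees 0…15.
Multiplying by (1 + 2q^3 + q^5) gives running coefficients 1,1,1,7,7,7,21,21,19,35,34,26,35,31,19,21 for degrees 0…15.
Finally multiplying by (1 + q^3 + q^4), the product of all factors after the first has coefficients 1,1,1,8,9,9,29,35,33,63,76,66,89,100,79,82 for degrees 0…15.
[q^15] = 1·82 + 1·79 + 1·100 + 1·89 + 1·66 + 1·76 = 492.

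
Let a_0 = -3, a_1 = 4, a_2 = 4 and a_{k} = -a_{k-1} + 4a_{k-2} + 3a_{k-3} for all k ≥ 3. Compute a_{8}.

The ordinary generating function has denominator 1 + x - 4x^2 - 3x^3.
Iterating the recurrence: a_0,…,a_{8} = -3, 4, 4, 3, 25, -1, 110, -39, 476.

476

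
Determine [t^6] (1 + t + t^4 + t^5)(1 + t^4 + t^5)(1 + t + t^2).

(1 + t + t^4 + t^5) has coefficients 1,1,0,0,1,1 for degrees 0…5.
(1 + t^4 + t^5) has coefficients 1,0,0,0,1,1,0 for degrees 0…6.
Finally multiplying by (1 + t + t^2), the product of all factors after the first has coefficients 1,1,1,0,1,2,2 for degrees 0…6.
[t^6] = 1·2 + 1·2 + 1·1 + 1·1 = 6.

6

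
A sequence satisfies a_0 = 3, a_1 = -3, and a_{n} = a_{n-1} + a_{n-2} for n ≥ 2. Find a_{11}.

The ordinary generating function has denominator 1 - x - x^2.
Iterating the recurrence: a_0,…,a_{11} = 3, -3, 0, -3, -3, -6, -9, -15, -24, -39, -63, -102.

-102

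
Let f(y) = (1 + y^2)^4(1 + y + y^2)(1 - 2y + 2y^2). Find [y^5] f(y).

-6

(1 + y^2)^4 has coefficients 1,0,4,0,6,0 for degrees 0…5.
(1 + y + y^2) has coefficients 1,1,1,0,0,0 for degrees 0…5.
Finally multiplying by (1 - 2y + 2y^2), the product of all factors after the first has coefficients 1,-1,1,0,2,0 for degrees 0…5.
[y^5] = 1·0 + 4·0 + 6·(-1) = -6.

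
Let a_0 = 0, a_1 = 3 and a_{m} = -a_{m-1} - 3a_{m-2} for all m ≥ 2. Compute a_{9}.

-222

The ordinary generating function has denominator 1 + z + 3z^2.
Iterating the recurrence: a_0,…,a_{9} = 0, 3, -3, -6, 15, 3, -48, 39, 105, -222.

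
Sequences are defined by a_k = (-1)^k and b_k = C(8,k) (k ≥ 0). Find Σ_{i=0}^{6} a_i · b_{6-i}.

The convolution is the x^6 coefficient of A(x)B(x).
Σ = 1·28 − 1·56 + 1·70 − 1·56 + 1·28 − 1·8 + 1·1 = 7.

7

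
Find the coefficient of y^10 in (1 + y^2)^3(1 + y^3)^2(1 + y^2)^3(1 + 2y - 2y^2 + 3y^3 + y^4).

170

(1 + y^2)^3 has coefficients 1,0,3,0,3,0,1 for degrees 0…6.
(1 + y^3)^2 has coefficients 1,0,0,2,0,0,1,0,0,0,0 for degrees 0…10.
Multiplying by (1 + y^2)^3 gives running coefficients 1,0,3,2,3,6,2,6,3,2,3 for degrees 0…10.
Finally multiplying by (1 + 2y - 2y^2 + 3y^3 + y^4), the product of all factors after the first has coefficients 1,2,1,11,2,17,17,9,32,8,21 for degrees 0…10.
[y^10] = 1·21 + 3·32 + 3·17 + 1·2 = 170.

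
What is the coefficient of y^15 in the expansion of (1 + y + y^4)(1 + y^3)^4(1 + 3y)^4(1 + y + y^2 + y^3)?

3696

(1 + y + y^4) has coefficients 1,1,0,0,1 for degrees 0…4.
(1 + y^3)^4 has coefficients 1,0,0,4,0,0,6,0,0,4,0,0,1,0,0,0 for degrees 0…15.
Multiplying by (1 + 3y)^4 gives running coefficients 1,12,54,112,129,216,438,396,324,652,534,216,433,336,54,108 for degrees 0…15.
Finally multiplying by (1 + y + y^2 + y^3), the product of all factors after the first has coefficients 1,13,67,179,307,511,895,1179,1374,1810,1906,1726,1835,1519,1039,931 for degrees 0…15.
[y^15] = 1·931 + 1·1039 + 1·1726 = 3696.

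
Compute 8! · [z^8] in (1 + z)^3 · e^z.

529

The EGF product rule gives c_8 = Σ_{k_1+k_2=8} C(8; k_1,k_2) · ∏ g_i(k_i), where (1+z)^3 gives the falling factorial (3)_k; e^z gives (1)^k.
g_1(k) for k = 0…8: 1, 3, 6, 6, 0, 0, 0, 0, 0.
g_2(k) for k = 0…8: 1, 1, 1, 1, 1, 1, 1, 1, 1.
c_8 = Σ_k C(8,k)·g_1(k)·g_2(8−k) = 1·1·1 + 8·3·1 + 28·6·1 + 56·6·1 = 1 + 24 + 168 + 336 = 529.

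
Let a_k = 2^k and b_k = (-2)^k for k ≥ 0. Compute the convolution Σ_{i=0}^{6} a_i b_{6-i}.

64

Write out a_i and b_{6-i} for i = 0,…,6 and sum the products.
Σ = 1·64 + 2·(-32) + 4·16 + 8·(-8) + 16·4 + 32·(-2) + 64·1 = 64.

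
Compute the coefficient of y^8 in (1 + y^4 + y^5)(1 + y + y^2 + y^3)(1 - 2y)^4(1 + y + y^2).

(1 + y^4 + y^5) has coefficients 1,0,0,0,1,1 for degrees 0…5.
(1 + y + y^2 + y^3) has coefficients 1,1,1,1,0,0,0,0,0 for degrees 0…8.
Multiplying by (1 - 2y)^4 gives running coefficients 1,-7,17,-15,0,8,-16,16,0 for degrees 0…8.
Finally multiplying by (1 + y + y^2), the product of all factors after the first has coefficients 1,-6,11,-5,2,-7,-8,8,0 for degrees 0…8.
[y^8] = 1·0 + 1·2 + 1·(-5) = -3.

-3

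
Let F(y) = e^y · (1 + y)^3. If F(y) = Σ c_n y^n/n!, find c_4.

73

The EGF product rule gives c_4 = Σ_{k_1+k_2=4} C(4; k_1,k_2) · ∏ g_i(k_i), where e^y gives (1)^k; (1+y)^3 gives the falling factorial (3)_k.
g_1(k) for k = 0…4: 1, 1, 1, 1, 1.
g_2(k) for k = 0…4: 1, 3, 6, 6, 0.
c_4 = Σ_k C(4,k)·g_1(k)·g_2(4−k) = 4·1·6 + 6·1·6 + 4·1·3 + 1·1·1 = 24 + 36 + 12 + 1 = 73.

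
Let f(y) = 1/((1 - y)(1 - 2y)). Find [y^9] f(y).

Partial fractions give a closed form: a_n = (-1)·1^n + (2)·2^n.
At n = 9: a_9 = 1023.

1023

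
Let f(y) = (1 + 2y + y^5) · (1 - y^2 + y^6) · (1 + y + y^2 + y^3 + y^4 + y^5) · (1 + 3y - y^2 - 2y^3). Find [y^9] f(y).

(1 + 2y + y^5) has coefficients 1,2,0,0,0,1 for degrees 0…5.
(1 - y^2 + y^6) has coefficients 1,0,-1,0,0,0,1,0,0,0 for degrees 0…9.
Multiplying by (1 + y + y^2 + y^3 + y^4 + y^5) gives running coefficients 1,1,0,0,0,0,0,0,1,1 for degrees 0…9.
Finally multiplying by (1 + 3y - y^2 - 2y^3), the product of all factors after the first has coefficients 1,4,2,-3,-2,0,0,0,1,4 for degrees 0…9.
[y^9] = 1·4 + 2·1 + 1·(-2) = 4.

4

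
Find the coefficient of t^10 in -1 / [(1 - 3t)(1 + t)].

Partial fractions give a closed form: a_n = (-3/4)·3^n + (-1/4)·(-1)^n.
At n = 10: a_10 = -44287.

-44287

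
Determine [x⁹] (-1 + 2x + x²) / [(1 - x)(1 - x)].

The denominator gives the recurrence a_n = 2a_(n−1) − a_(n−2) for n ≥ 3; the numerator fixes a_0 = -1, a_1 = 0, a_2 = 2.
Iterating: -1, 0, 2, 4, 6, 8, 10, 12, 14, 16, so a_9 = 16.

16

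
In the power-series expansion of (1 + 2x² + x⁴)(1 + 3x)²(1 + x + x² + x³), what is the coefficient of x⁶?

46

(1 + 2x² + x⁴) has coefficients 1,0,2,0,1 for degrees 0…4.
(1 + 3x)² has coefficients 1,6,9,0,0,0,0 for degrees 0…6.
Finally multiplying by (1 + x + x² + x³), the product of all factors after the first has coefficients 1,7,16,16,15,9,0 for degrees 0…6.
[x⁶] = 1·0 + 2·15 + 1·16 = 46.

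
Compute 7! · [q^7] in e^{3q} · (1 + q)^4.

174555

The EGF product rule gives c_7 = Σ_{k_1+k_2=7} C(7; k_1,k_2) · ∏ g_i(k_i), where e^{3q} gives (3)^k; (1+q)^4 gives the falling factorial (4)_k.
g_1(k) for k = 0…7: 1, 3, 9, 27, 81, 243, 729, 2187.
g_2(k) for k = 0…7: 1, 4, 12, 24, 24, 0, 0, 0.
c_7 = Σ_k C(7,k)·g_1(k)·g_2(7−k) = 35·27·24 + 35·81·24 + 21·243·12 + 7·729·4 + 1·2187·1 = 22680 + 68040 + 61236 + 20412 + 2187 = 174555.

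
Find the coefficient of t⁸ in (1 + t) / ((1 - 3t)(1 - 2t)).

The denominator gives the recurrence a_n = 5a_(n−1) − 6a_(n−2) for n ≥ 3; the numerator fixes a_0 = 1, a_1 = 6, a_2 = 24.
Iterating: 1, 6, 24, 84, 276, 876, 2724, 8364, 25476, so a_8 = 25476.

25476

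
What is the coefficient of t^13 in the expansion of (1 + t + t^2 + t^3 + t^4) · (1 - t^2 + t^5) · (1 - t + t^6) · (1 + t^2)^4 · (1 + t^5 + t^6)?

12

(1 + t + t^2 + t^3 + t^4) has coefficients 1,1,1,1,1 for degrees 0…4.
(1 - t^2 + t^5) has coefficients 1,0,-1,0,0,1,0,0,0,0,0,0,0,0 for degrees 0…13.
Multiplying by (1 - t + t^6) gives running coefficients 1,-1,-1,1,0,1,0,0,-1,0,0,1,0,0 for degrees 0…13.
Multiplying by (1 + t^2)^4 gives running coefficients 1,-1,3,-3,2,-1,-2,6,-4,9,-5,6,-6,5 for degrees 0…13.
Finally multiplying by (1 + t^5 + t^6), the product of all factors after the first has coefficients 1,-1,3,-3,2,0,-2,8,-4,8,-4,3,-2,7 for degrees 0…13.
[t^13] = 1·7 + 1·(-2) + 1·3 + 1·(-4) + 1·8 = 12.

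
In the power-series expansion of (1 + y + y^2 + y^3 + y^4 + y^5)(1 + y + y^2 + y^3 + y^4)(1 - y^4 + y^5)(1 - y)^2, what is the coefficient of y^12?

0

(1 + y + y^2 + y^3 + y^4 + y^5) has coefficients 1,1,1,1,1,1 for degrees 0…5.
(1 + y + y^2 + y^3 + y^4) has coefficients 1,1,1,1,1,0,0,0,0,0,0,0,0 for degrees 0…12.
Multiplying by (1 - y^4 + y^5) gives running coefficients 1,1,1,1,0,0,0,0,0,1,0,0,0 for degrees 0…12.
Finally multiplying by (1 - y)^2, the product of all factors after the first has coefficients 1,-1,0,0,-1,1,0,0,0,1,-2,1,0 for degrees 0…12.
[y^12] = 1·0 + 1·1 + 1·(-2) + 1·1 + 1·0 + 1·0 = 0.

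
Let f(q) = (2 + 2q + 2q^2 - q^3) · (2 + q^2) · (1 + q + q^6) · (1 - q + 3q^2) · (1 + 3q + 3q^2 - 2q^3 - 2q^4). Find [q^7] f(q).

-13

(2 + 2q + 2q^2 - q^3) has coefficients 2,2,2,-1 for degrees 0…3.
(2 + q^2) has coefficients 2,0,1,0,0,0,0,0 for degrees 0…7.
Multiplying by (1 + q + q^6) gives running coefficients 2,2,1,1,0,0,2,0 for degrees 0…7.
Multiplying by (1 - q + 3q^2) gives running coefficients 2,0,5,6,2,3,2,-2 for degrees 0…7.
Finally multiplying by (1 + 3q + 3q^2 - 2q^3 - 2q^4), the product of all factors after the first has coefficients 2,6,11,17,31,17,-5,-3 for degrees 0…7.
[q^7] = 2·(-3) + 2·(-5) + 2·17 − 1·31 = -13.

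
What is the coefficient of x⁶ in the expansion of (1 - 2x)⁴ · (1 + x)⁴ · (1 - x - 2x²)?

(1 - 2x)⁴ has coefficients 1,-8,24,-32,16 for degrees 0…4.
(1 + x)⁴ has coefficients 1,4,6,4,1,0,0 for degrees 0…6.
Finally multiplying by (1 - x - 2x²), the product of all factors after the first has coefficients 1,3,0,-10,-15,-9,-2 for degrees 0…6.
[x⁶] = 1·(-2) − 8·(-9) + 24·(-15) − 32·(-10) + 16·0 = 30.

30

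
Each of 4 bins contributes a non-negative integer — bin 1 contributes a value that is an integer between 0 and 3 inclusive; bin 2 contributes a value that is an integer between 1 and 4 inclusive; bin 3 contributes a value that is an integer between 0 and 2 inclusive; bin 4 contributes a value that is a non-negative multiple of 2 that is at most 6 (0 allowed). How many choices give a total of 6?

21

The generating function for the choices is (1 + t + t^2 + t^3)·(t + t^2 + t^3 + t^4)·(1 + t + t^2)·(1 + t^2 + t^4 + t^6); the count is [t^6].
(1 + t + t^2 + t^3) has coefficients 1,1,1,1 for degrees 0…3.
(t + t^2 + t^3 + t^4) has coefficients 0,1,1,1,1,0,0 for degrees 0…6.
Multiplying by (1 + t + t^2) gives running coefficients 0,1,2,3,3,2,1 for degrees 0…6.
Finally multiplying by (1 + t^2 + t^4 + t^6), the product of all factors after the first has coefficients 0,1,2,4,5,6,6 for degrees 0…6.
[t^6] = 1·6 + 1·6 + 1·5 + 1·4 = 21.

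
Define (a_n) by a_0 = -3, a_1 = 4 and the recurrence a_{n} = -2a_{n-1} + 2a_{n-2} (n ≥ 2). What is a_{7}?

2032

The ordinary generating function has denominator 1 + 2x - 2x^2.
Iterating the recurrence: a_0,…,a_{7} = -3, 4, -14, 36, -100, 272, -744, 2032.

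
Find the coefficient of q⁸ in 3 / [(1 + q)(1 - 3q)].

14763

Partial fractions give a closed form: a_n = (3/4)·(-1)^n + (9/4)·3^n.
At n = 8: a_8 = 14763.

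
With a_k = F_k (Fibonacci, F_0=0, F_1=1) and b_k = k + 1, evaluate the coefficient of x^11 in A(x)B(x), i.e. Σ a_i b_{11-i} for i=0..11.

This is [x^11] in the product of the two ordinary generating functions.
Σ = 0·12 + 1·11 + 1·10 + 2·9 + 3·8 + 5·7 + 8·6 + 13·5 + 21·4 + 34·3 + 55·2 + 89·1 = 596.

596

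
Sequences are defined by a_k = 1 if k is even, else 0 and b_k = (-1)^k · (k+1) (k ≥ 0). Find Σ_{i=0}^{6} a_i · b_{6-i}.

The convolution is the t^6 coefficient of A(t)B(t).
Σ = 1·7 + 0·(-6) + 1·5 + 0·(-4) + 1·3 + 0·(-2) + 1·1 = 16.

16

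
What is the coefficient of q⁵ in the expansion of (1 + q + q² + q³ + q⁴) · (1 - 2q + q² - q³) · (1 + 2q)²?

-10

(1 + q + q² + q³ + q⁴) has coefficients 1,1,1,1,1 for degrees 0…4.
(1 - 2q + q² - q³) has coefficients 1,-2,1,-1,0,0 for degrees 0…5.
Finally multiplying by (1 + 2q)², the product of all factors after the first has coefficients 1,2,-3,-5,0,-4 for degrees 0…5.
[q⁵] = 1·(-4) + 1·0 + 1·(-5) + 1·(-3) + 1·2 = -10.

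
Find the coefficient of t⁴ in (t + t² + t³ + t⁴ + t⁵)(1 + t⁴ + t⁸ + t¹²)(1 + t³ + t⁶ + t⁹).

(t + t² + t³ + t⁴ + t⁵) has coefficients 0,1,1,1,1 for degrees 0…4.
(1 + t⁴ + t⁸ + t¹²) has coefficients 1,0,0,0,1 for degrees 0…4.
Finally multiplying by (1 + t³ + t⁶ + t⁹), the product of all factors after the first has coefficients 1,0,0,1,1 for degrees 0…4.
[t⁴] = 1·1 + 1·0 + 1·0 + 1·1 = 2.

2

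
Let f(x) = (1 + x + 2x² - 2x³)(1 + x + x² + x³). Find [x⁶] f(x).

(1 + x + 2x² - 2x³) has coefficients 1,1,2,-2 for degrees 0…3.
(1 + x + x² + x³) has coefficients 1,1,1,1,0,0,0 for degrees 0…6.
[x⁶] = 1·0 + 1·0 + 2·0 − 2·1 = -2.

-2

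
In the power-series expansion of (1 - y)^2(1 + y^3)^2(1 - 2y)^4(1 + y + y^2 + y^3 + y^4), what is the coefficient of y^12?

(1 - y)^2 has coefficients 1,-2,1 for degrees 0…2.
(1 + y^3)^2 has coefficients 1,0,0,2,0,0,1,0,0,0,0,0,0 for degrees 0…12.
Multiplying by (1 - 2y)^4 gives running coefficients 1,-8,24,-30,0,48,-63,24,24,-32,16,0,0 for degrees 0…12.
Finally multiplying by (1 + y + y^2 + y^3 + y^4), the product of all factors after the first has coefficients 1,-7,17,-13,-13,34,-21,-21,33,1,-31,32,8 for degrees 0…12.
[y^12] = 1·8 − 2·32 + 1·(-31) = -87.

-87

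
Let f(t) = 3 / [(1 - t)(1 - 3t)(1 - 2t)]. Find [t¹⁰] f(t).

The denominator gives the recurrence a_n = 6a_(n−1) − 11a_(n−2) + 6a_(n−3) for n ≥ 3; the numerator fixes a_0 = 3, a_1 = 18, a_2 = 75.
Iterating: 3, 18, 75, 270, 903, 2898, 9075, 27990, 85503, 259578, 784875, so a_10 = 784875.

784875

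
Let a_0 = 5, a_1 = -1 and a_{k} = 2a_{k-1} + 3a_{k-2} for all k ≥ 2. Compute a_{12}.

531445

The ordinary generating function has denominator 1 - 2x - 3x^2.
Iterating the recurrence: a_0,…,a_{12} = 5, -1, 13, 23, 85, 239, 733, 2183, 6565, 19679, 59053, 177143, 531445.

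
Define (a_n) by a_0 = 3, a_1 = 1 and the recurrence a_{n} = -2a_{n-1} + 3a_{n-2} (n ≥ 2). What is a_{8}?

The ordinary generating function has denominator 1 + 2t - 3t^2.
Iterating the recurrence: a_0,…,a_{8} = 3, 1, 7, -11, 43, -119, 367, -1091, 3283.

3283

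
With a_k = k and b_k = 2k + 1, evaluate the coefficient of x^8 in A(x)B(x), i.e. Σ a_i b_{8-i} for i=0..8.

This is [x^8] in the product of the two ordinary generating functions.
Σ = 0·17 + 1·15 + 2·13 + 3·11 + 4·9 + 5·7 + 6·5 + 7·3 + 8·1 = 204.

204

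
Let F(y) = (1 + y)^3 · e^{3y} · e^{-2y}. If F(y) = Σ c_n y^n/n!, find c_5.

136

The EGF product rule gives c_5 = Σ_{k_1+k_2+k_3=5} C(5; k_1,k_2,k_3) · ∏ g_i(k_i), where (1+y)^3 gives the falling factorial (3)_k; e^{3y} gives (3)^k; e^{-2y} gives (-2)^k.
g_1(k) for k = 0…5: 1, 3, 6, 6, 0, 0.
g_2(k) for k = 0…5: 1, 3, 9, 27, 81, 243.
g_3(k) for k = 0…5: 1, -2, 4, -8, 16, -32.
First combine the last two factors: h(k) = Σ_j C(k,j)·g_2(j)·g_3(k−j) for k = 0…5: 1, 1, 1, 1, 1, 1.
c_5 = Σ_k C(5,k)·g_1(k)·h(5−k) = 1·1·1 + 5·3·1 + 10·6·1 + 10·6·1 = 1 + 15 + 60 + 60 = 136.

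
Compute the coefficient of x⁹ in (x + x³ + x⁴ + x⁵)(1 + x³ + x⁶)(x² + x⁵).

4

(x + x³ + x⁴ + x⁵) has coefficients 0,1,0,1,1,1 for degrees 0…5.
(1 + x³ + x⁶) has coefficients 1,0,0,1,0,0,1,0,0,0 for degrees 0…9.
Finally multiplying by (x² + x⁵), the product of all factors after the first has coefficients 0,0,1,0,0,2,0,0,2,0 for degrees 0…9.
[x⁹] = 1·2 + 1·0 + 1·2 + 1·0 = 4.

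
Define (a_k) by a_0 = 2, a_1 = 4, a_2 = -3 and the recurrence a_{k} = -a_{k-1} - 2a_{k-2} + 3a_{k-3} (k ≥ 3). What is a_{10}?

747

The ordinary generating function has denominator 1 + q + 2q^2 - 3q^3.
Iterating the recurrence: a_0,…,a_{10} = 2, 4, -3, 1, 17, -28, -3, 110, -188, -41, 747.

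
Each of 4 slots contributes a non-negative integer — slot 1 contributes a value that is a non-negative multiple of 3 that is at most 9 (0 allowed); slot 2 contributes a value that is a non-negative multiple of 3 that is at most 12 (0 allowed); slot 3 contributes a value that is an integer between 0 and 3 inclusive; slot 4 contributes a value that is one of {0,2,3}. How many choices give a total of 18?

The generating function for the choices is (1 + q³ + q⁶ + q⁹)·(1 + q³ + q⁶ + q⁹ + q¹²)·(1 + q + q² + q³)·(1 + q² + q³); the count is [q¹⁸].
(1 + q³ + q⁶ + q⁹) has coefficients 1,0,0,1,0,0,1,0,0,1 for degrees 0…9.
(1 + q³ + q⁶ + q⁹ + q¹²) has coefficients 1,0,0,1,0,0,1,0,0,1,0,0,1,0,0,0,0,0,0 for degrees 0…18.
Multiplying by (1 + q + q² + q³) gives running coefficients 1,1,1,2,1,1,2,1,1,2,1,1,2,1,1,1,0,0,0 for degrees 0…18.
Finally multiplying by (1 + q² + q³), the product of all factors after the first has coefficients 1,1,2,4,3,4,5,3,4,5,3,4,5,3,4,4,2,2,1 for degrees 0…18.
[q¹⁸] = 1·1 + 1·4 + 1·5 + 1·5 = 15.

15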